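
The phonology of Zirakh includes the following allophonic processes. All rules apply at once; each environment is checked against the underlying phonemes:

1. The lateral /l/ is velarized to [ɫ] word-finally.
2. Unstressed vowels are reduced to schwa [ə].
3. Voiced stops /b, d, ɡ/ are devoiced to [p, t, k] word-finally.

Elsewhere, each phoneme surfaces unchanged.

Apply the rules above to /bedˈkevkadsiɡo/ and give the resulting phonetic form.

[bədˈkevkədsəɡə]

/b/ (word-initial) is in the target of rule 3 but the environment (word-finally) is not met → [b].
Rule 2 applies to /e/ (between /b/ and /d/: in an unstressed syllable) → [ə].
/d/ (between /e/ and /k/) fails the environment for rule 3, so it stays [d].
/k/ — not in any rule's target class → [k].
/e/ (between /k/ and /v/): rule 2 targets it, but not in an unstressed syllable → unchanged [e].
/v/ stays [v].
/k/ — not in any rule's target class → [k].
Rule 2 applies to /a/ (between /k/ and /d/: in an unstressed syllable) → [ə].
/d/ — between /a/ and /s/; rule 3 does not apply here → [d].
/s/ — not in any rule's target class → [s].
/i/ meets the environment for rule 2 (in an unstressed syllable) → [ə].
/ɡ/ (between /i/ and /o/) is in the target of rule 3 but the environment (word-finally) is not met → [ɡ].
/o/ — word-final, in an unstressed syllable — surfaces as [ə] (rule 2).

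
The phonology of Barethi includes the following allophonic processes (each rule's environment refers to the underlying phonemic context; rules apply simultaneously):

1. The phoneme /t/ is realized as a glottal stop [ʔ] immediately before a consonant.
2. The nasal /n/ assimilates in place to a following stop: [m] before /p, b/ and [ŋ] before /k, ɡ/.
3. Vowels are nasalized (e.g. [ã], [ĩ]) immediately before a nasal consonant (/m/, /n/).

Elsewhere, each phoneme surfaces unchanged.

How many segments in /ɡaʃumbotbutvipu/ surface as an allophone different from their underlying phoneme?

3

Segments that undergo a rule: /u/ → [ũ] (rule 3); /t/ → [ʔ] (rule 1); /t/ → [ʔ] (rule 1).
All other segments surface unchanged.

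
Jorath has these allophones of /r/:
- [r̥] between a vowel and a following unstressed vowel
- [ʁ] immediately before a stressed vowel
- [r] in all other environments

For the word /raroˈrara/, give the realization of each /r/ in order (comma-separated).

Occurrence 1 (position 1): no conditioning environment matches → elsewhere allophone [r].
Occurrence 2 (position 3): between a vowel and a following unstressed vowel → [r̥].
Occurrence 3 (position 5): immediately before a stressed vowel → [ʁ].
Occurrence 4 (position 7): between a vowel and a following unstressed vowel → [r̥].

[r], [r̥], [ʁ], [r̥]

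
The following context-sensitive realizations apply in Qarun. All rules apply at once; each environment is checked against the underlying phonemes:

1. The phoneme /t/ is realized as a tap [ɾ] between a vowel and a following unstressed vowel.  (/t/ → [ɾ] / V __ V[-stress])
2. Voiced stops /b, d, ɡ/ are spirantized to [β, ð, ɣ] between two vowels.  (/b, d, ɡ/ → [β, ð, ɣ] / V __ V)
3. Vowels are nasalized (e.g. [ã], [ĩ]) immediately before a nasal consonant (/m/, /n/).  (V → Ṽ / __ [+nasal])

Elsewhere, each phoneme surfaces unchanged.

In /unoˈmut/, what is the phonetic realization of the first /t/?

/t/ (word-final): rule 1 targets it, but not between a vowel and a following unstressed vowel → unchanged [t].

[t]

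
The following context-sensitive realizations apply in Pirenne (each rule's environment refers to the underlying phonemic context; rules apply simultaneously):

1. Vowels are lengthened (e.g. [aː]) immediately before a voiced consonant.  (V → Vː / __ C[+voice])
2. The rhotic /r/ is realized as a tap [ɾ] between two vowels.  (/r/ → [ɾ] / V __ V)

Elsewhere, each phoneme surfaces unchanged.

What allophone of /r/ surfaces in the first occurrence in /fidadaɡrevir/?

/r/ (between /ɡ/ and /e/): rule 2 targets it, but not between two vowels → unchanged [r].

[r]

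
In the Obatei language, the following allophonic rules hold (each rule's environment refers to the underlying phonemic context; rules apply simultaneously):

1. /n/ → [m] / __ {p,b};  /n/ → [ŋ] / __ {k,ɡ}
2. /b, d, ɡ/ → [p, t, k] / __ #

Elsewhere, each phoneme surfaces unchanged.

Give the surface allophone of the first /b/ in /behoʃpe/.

/b/ (word-initial) fails the environment for rule 2, so it stays [b].

[b]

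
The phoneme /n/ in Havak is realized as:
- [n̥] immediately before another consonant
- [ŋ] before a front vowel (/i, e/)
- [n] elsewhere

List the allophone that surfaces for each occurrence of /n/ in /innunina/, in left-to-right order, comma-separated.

[n̥], [n], [ŋ], [n]

Occurrence 1 (position 2): immediately before another consonant → [n̥].
Occurrence 2 (position 3): no conditioning environment matches → elsewhere allophone [n].
Occurrence 3 (position 5): before a front vowel (/i, e/) → [ŋ].
Occurrence 4 (position 7): no conditioning environment matches → elsewhere allophone [n].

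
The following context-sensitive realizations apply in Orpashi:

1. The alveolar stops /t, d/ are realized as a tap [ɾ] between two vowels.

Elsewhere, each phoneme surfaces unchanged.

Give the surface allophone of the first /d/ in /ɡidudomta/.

[ɾ]

/d/ (between /i/ and /u/): between two vowels, so rule 1 applies → [ɾ].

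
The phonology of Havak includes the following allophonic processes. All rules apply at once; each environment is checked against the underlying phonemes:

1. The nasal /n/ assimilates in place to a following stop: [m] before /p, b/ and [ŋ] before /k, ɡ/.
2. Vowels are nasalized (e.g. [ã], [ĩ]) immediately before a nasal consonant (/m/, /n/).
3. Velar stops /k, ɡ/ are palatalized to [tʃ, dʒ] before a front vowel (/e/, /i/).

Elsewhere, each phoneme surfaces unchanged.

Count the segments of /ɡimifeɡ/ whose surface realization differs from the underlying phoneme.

Segments that undergo a rule: /ɡ/ → [dʒ] (rule 3); /i/ → [ĩ] (rule 2).
All other segments surface unchanged.

2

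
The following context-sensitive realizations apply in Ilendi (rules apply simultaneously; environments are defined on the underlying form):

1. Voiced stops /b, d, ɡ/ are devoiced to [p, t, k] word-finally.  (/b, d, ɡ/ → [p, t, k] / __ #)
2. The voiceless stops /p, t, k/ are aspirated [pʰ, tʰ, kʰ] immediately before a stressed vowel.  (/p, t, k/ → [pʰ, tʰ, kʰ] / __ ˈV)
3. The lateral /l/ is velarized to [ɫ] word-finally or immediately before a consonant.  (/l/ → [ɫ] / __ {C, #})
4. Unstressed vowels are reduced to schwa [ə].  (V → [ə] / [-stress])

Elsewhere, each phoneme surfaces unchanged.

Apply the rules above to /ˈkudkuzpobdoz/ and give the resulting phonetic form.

[ˈkʰudkəzpəbdəz]

Rule 2 applies to /k/ (word-initial: immediately before a stressed vowel) → [kʰ].
/u/ — between /k/ and /d/; rule 4 does not apply here → [u].
/d/ (between /u/ and /k/) fails the environment for rule 1, so it stays [d].
/k/ (between /d/ and /u/) fails the environment for rule 2, so it stays [k].
/u/ meets the environment for rule 4 (in an unstressed syllable) → [ə].
/z/ — not in any rule's target class → [z].
/p/ (between /z/ and /o/): rule 2 targets it, but not immediately before a stressed vowel → unchanged [p].
/o/ (between /p/ and /b/) occurs in an unstressed syllable → [ə] by rule 4.
/b/ (between /o/ and /d/) is in the target of rule 1 but the environment (word-finally) is not met → [b].
/d/ — between /b/ and /o/; rule 1 does not apply here → [d].
/o/ (between /d/ and /z/) occurs in an unstressed syllable → [ə] by rule 4.
/z/ (word-final) is unaffected → [z].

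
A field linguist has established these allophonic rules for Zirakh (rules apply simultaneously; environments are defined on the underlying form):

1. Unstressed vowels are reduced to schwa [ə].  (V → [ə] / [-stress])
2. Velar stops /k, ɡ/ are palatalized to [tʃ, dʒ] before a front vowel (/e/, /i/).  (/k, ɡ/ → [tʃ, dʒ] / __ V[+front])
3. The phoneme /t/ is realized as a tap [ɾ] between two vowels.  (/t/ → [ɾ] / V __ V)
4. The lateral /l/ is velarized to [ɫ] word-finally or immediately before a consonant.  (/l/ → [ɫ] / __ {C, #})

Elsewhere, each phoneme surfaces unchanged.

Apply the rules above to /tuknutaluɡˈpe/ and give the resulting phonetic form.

[təknəɾələɡˈpe]

/t/ (word-initial) is in the target of rule 3 but the environment (between two vowels) is not met → [t].
/u/ (between /t/ and /k/) occurs in an unstressed syllable → [ə] by rule 1.
/k/ — between /u/ and /n/; rule 2 does not apply here → [k].
/n/ — not in any rule's target class → [n].
/u/ (between /n/ and /t/) occurs in an unstressed syllable → [ə] by rule 1.
Rule 3 applies to /t/ (between /u/ and /a/: between two vowels) → [ɾ].
Rule 1 applies to /a/ (between /t/ and /l/: in an unstressed syllable) → [ə].
/l/ (between /a/ and /u/) is in the target of rule 4 but the environment (word-finally or immediately before a consonant) is not met → [l].
/u/ — between /l/ and /ɡ/, in an unstressed syllable — surfaces as [ə] (rule 1).
/ɡ/ (between /u/ and /p/): rule 2 targets it, but not before a front vowel → unchanged [ɡ].
/p/ — not in any rule's target class → [p].
/e/ (word-final) is in the target of rule 1 but the environment (in an unstressed syllable) is not met → [e].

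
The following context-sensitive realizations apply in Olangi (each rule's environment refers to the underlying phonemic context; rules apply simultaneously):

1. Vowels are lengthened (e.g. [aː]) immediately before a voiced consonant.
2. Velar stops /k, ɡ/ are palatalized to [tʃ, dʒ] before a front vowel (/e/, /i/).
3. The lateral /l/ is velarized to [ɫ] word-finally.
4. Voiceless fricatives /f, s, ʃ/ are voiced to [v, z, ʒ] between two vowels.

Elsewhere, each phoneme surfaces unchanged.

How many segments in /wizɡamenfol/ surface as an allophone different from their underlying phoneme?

Segments that undergo a rule: /i/ → [iː] (rule 1); /a/ → [aː] (rule 1); /e/ → [eː] (rule 1); /o/ → [oː] (rule 1); /l/ → [ɫ] (rule 3).
All other segments surface unchanged.

5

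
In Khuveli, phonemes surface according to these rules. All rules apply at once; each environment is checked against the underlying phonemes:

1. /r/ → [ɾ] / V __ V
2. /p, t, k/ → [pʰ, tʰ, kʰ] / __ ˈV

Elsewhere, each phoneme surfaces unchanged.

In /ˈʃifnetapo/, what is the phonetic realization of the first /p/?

[p]

/p/ (between /a/ and /o/) is in the target of rule 2 but the environment (immediately before a stressed vowel) is not met → [p].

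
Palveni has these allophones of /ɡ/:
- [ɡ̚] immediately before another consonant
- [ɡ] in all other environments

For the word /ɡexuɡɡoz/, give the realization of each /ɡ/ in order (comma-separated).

[ɡ], [ɡ̚], [ɡ]

Occurrence 1 (position 1): no conditioning environment matches → elsewhere allophone [ɡ].
Occurrence 2 (position 5): immediately before another consonant → [ɡ̚].
Occurrence 3 (position 6): no conditioning environment matches → elsewhere allophone [ɡ].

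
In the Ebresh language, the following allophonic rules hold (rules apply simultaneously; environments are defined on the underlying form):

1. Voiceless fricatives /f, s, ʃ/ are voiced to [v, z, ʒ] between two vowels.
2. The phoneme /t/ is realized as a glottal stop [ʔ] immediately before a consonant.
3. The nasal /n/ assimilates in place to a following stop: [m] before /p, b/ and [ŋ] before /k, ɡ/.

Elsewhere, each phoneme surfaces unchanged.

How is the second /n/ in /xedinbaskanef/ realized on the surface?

/n/ (between /a/ and /e/) fails the environment for rule 3, so it stays [n].

[n]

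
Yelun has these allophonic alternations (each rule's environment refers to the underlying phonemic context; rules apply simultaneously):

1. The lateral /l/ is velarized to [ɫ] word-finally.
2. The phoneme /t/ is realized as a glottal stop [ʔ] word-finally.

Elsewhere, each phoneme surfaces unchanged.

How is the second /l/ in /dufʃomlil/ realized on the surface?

/l/ meets the environment for rule 1 (word-finally) → [ɫ].

[ɫ]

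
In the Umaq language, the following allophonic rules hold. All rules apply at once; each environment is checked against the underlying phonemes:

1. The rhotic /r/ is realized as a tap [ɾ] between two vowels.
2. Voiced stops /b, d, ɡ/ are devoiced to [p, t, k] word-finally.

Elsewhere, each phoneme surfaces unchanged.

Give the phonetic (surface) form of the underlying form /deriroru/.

/d/ (word-initial) fails the environment for rule 2, so it stays [d].
/e/ (between /d/ and /r/) is unaffected → [e].
/r/ (between /e/ and /i/): between two vowels, so rule 1 applies → [ɾ].
/i/ — not in any rule's target class → [i].
/r/ meets the environment for rule 1 (between two vowels) → [ɾ].
/o/ (between /r/ and /r/) is unaffected → [o].
/r/ — between /o/ and /u/, between two vowels — surfaces as [ɾ] (rule 1).
/u/ stays [u].

[deɾiɾoɾu]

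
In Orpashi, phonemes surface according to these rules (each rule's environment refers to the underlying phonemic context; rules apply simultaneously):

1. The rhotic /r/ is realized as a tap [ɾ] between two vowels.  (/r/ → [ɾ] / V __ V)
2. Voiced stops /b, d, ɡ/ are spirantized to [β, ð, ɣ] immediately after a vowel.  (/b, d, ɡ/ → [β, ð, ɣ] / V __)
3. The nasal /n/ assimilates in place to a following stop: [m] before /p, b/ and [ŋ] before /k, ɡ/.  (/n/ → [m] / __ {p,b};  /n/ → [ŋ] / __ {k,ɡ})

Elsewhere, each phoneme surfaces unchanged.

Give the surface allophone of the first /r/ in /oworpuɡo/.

[r]

/r/ (between /o/ and /p/) is in the target of rule 1 but the environment (between two vowels) is not met → [r].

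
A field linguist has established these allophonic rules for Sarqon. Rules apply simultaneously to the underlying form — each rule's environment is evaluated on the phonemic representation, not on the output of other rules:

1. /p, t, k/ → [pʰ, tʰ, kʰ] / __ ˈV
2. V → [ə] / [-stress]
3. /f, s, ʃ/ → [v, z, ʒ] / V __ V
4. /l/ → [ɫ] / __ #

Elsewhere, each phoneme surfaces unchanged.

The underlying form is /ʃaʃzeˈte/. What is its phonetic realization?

[ʃəʃzəˈtʰe]

/ʃ/ (word-initial): rule 3 targets it, but not between two vowels → unchanged [ʃ].
Rule 2 applies to /a/ (between /ʃ/ and /ʃ/: in an unstressed syllable) → [ə].
/ʃ/ (between /a/ and /z/) is in the target of rule 3 but the environment (between two vowels) is not met → [ʃ].
/e/ (between /z/ and /t/): in an unstressed syllable, so rule 2 applies → [ə].
/t/ (between /e/ and /e/) occurs immediately before a stressed vowel → [tʰ] by rule 1.
/e/ (word-final) is in the target of rule 2 but the environment (in an unstressed syllable) is not met → [e].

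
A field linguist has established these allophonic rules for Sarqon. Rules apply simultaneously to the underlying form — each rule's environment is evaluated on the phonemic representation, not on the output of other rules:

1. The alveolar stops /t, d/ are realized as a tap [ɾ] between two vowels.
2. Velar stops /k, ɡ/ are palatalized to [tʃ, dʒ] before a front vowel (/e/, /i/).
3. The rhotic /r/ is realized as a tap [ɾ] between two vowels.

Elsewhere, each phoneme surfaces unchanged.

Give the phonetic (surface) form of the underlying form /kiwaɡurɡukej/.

/k/ meets the environment for rule 2 (before a front vowel) → [tʃ].
/i/ (between /k/ and /w/): no rule targets it → [i].
/w/ (between /i/ and /a/): no rule targets it → [w].
/a/ (between /w/ and /ɡ/): no rule targets it → [a].
/ɡ/ (between /a/ and /u/): rule 2 targets it, but not before a front vowel → unchanged [ɡ].
/u/ stays [u].
/r/ (between /u/ and /ɡ/) is in the target of rule 3 but the environment (between two vowels) is not met → [r].
/ɡ/ (between /r/ and /u/) is in the target of rule 2 but the environment (before a front vowel) is not met → [ɡ].
/u/ (between /ɡ/ and /k/): no rule targets it → [u].
Rule 2 applies to /k/ (between /u/ and /e/: before a front vowel) → [tʃ].
/e/ stays [e].
/j/ (word-final) is unaffected → [j].

[tʃiwaɡurɡutʃej]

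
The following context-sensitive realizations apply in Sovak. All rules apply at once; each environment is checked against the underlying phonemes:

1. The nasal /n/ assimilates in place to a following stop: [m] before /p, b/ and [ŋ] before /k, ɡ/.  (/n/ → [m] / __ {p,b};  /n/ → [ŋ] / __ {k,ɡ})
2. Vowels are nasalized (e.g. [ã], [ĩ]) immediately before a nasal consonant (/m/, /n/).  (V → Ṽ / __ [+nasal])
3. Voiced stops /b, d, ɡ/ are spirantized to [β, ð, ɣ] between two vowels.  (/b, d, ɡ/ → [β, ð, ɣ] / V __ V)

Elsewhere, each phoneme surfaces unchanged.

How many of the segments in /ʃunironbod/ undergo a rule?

3

Segments that undergo a rule: /u/ → [ũ] (rule 2); /o/ → [õ] (rule 2); /n/ → [m] (rule 1).
All other segments surface unchanged.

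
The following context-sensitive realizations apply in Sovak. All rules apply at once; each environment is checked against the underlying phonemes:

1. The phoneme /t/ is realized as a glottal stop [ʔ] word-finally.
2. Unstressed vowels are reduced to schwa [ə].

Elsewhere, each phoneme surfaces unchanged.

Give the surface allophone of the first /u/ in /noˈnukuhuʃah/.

/u/ (between /n/ and /k/) fails the environment for rule 2, so it stays [u].

[u]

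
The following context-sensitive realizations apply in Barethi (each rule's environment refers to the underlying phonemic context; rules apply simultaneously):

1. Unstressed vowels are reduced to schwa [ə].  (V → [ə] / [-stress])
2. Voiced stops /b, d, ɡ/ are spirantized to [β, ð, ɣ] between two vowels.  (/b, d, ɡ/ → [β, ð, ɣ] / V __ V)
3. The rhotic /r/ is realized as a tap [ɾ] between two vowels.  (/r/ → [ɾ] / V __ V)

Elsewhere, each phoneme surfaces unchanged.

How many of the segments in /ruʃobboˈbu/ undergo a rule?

4

Segments that undergo a rule: /u/ → [ə] (rule 1); /o/ → [ə] (rule 1); /o/ → [ə] (rule 1); /b/ → [β] (rule 2).
All other segments surface unchanged.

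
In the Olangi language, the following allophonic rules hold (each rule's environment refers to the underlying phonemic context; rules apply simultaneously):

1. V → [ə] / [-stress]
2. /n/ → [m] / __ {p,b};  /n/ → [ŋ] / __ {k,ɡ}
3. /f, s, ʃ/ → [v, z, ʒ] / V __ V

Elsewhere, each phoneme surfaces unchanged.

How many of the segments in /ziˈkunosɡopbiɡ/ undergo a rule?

4

Segments that undergo a rule: /i/ → [ə] (rule 1); /o/ → [ə] (rule 1); /o/ → [ə] (rule 1); /i/ → [ə] (rule 1).
All other segments surface unchanged.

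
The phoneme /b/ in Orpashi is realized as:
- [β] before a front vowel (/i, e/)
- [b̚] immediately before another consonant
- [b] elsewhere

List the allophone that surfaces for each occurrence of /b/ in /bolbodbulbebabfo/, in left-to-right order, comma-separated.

Occurrence 1 (position 1): no conditioning environment matches → elsewhere allophone [b].
Occurrence 2 (position 4): no conditioning environment matches → elsewhere allophone [b].
Occurrence 3 (position 7): no conditioning environment matches → elsewhere allophone [b].
Occurrence 4 (position 10): before a front vowel (/i, e/) → [β].
Occurrence 5 (position 12): no conditioning environment matches → elsewhere allophone [b].
Occurrence 6 (position 14): immediately before another consonant → [b̚].

[b], [b], [b], [β], [b], [b̚]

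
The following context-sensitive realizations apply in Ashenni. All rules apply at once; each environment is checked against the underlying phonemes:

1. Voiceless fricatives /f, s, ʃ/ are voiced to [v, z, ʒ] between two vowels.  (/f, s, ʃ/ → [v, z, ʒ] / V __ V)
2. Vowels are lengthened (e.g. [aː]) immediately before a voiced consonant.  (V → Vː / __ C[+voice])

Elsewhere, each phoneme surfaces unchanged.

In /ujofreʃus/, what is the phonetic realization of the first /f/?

/f/ (between /o/ and /r/) is in the target of rule 1 but the environment (between two vowels) is not met → [f].

[f]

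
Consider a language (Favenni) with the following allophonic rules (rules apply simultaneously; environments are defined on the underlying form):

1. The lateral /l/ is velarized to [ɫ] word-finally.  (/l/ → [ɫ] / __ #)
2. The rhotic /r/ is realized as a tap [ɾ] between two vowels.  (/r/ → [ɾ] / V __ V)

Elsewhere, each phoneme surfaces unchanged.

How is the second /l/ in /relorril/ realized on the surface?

/l/ meets the environment for rule 1 (word-finally) → [ɫ].

[ɫ]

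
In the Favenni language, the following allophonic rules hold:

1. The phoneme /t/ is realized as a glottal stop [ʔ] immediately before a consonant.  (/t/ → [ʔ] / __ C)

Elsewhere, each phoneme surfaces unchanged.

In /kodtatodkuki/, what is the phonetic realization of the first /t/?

[t]

/t/ (between /d/ and /a/) fails the environment for rule 1, so it stays [t].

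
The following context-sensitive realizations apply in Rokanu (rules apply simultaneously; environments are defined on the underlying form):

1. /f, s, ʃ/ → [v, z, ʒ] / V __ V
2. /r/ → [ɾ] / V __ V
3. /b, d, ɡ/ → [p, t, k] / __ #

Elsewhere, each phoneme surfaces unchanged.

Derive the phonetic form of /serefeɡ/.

[seɾevek]

/s/ (word-initial) is in the target of rule 1 but the environment (between two vowels) is not met → [s].
/r/ meets the environment for rule 2 (between two vowels) → [ɾ].
Rule 1 applies to /f/ (between /e/ and /e/: between two vowels) → [v].
/ɡ/ — word-final, word-finally — surfaces as [k] (rule 3).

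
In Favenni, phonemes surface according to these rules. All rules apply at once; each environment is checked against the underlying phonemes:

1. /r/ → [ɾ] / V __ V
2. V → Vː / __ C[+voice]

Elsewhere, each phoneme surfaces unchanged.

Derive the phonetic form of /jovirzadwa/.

/j/ (word-initial) is unaffected → [j].
/o/ meets the environment for rule 2 (before a voiced consonant) → [oː].
/v/ (between /o/ and /i/): no rule targets it → [v].
Rule 2 applies to /i/ (between /v/ and /r/: before a voiced consonant) → [iː].
/r/ (between /i/ and /z/) fails the environment for rule 1, so it stays [r].
/z/ (between /r/ and /a/) is unaffected → [z].
/a/ meets the environment for rule 2 (before a voiced consonant) → [aː].
/d/ — not in any rule's target class → [d].
/w/ (between /d/ and /a/): no rule targets it → [w].
/a/ — word-final; rule 2 does not apply here → [a].

[joːviːrzaːdwa]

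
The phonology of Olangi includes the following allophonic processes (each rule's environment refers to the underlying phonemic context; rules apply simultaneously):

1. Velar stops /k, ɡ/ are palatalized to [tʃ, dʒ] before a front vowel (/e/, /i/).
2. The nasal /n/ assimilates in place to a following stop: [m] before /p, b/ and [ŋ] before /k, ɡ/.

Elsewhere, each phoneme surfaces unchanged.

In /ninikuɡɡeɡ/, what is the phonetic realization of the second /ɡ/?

[dʒ]

/ɡ/ meets the environment for rule 1 (before a front vowel) → [dʒ].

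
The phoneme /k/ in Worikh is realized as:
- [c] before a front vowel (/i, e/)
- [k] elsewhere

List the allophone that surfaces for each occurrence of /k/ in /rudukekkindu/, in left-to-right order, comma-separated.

Occurrence 1 (position 5): before a front vowel → [c].
Occurrence 2 (position 7): no conditioning environment matches → elsewhere allophone [k].
Occurrence 3 (position 8): before a front vowel → [c].

[c], [k], [c]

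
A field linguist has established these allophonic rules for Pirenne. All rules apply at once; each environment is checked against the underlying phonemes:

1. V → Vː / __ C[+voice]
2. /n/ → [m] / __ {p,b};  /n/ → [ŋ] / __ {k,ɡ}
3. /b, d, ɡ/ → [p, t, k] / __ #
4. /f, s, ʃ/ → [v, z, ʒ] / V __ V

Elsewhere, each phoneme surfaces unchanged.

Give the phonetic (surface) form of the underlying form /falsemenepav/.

[faːlseːmeːnepaːv]

/f/ — word-initial; rule 4 does not apply here → [f].
/a/ meets the environment for rule 1 (before a voiced consonant) → [aː].
/l/ (between /a/ and /s/): no rule targets it → [l].
/s/ — between /l/ and /e/; rule 4 does not apply here → [s].
/e/ (between /s/ and /m/): before a voiced consonant, so rule 1 applies → [eː].
/m/ stays [m].
/e/ meets the environment for rule 1 (before a voiced consonant) → [eː].
/n/ (between /e/ and /e/) is in the target of rule 2 but the environment (before a labial or velar stop) is not met → [n].
/e/ (between /n/ and /p/) is in the target of rule 1 but the environment (before a voiced consonant) is not met → [e].
/p/ — not in any rule's target class → [p].
/a/ — between /p/ and /v/, before a voiced consonant — surfaces as [aː] (rule 1).
/v/ (word-final): no rule targets it → [v].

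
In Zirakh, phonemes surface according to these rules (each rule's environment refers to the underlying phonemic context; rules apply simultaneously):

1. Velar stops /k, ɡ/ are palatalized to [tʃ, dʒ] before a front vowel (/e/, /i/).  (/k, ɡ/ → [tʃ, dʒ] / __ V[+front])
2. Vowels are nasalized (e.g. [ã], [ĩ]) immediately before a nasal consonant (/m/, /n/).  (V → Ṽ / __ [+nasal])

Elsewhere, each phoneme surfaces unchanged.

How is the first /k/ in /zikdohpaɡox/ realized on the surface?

/k/ — between /i/ and /d/; rule 1 does not apply here → [k].

[k]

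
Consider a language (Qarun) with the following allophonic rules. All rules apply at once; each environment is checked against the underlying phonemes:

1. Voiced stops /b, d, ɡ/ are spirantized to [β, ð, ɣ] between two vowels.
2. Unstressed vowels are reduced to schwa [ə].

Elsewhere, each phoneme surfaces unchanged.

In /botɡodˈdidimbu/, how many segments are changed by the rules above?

5

Segments that undergo a rule: /o/ → [ə] (rule 2); /o/ → [ə] (rule 2); /d/ → [ð] (rule 1); /i/ → [ə] (rule 2); /u/ → [ə] (rule 2).
All other segments surface unchanged.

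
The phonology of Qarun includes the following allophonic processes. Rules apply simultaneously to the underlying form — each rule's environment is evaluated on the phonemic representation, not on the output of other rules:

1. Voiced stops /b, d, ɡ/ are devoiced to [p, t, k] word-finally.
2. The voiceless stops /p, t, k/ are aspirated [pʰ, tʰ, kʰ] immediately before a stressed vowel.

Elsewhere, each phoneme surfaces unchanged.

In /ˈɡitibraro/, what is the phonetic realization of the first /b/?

/b/ (between /i/ and /r/): rule 1 targets it, but not word-finally → unchanged [b].

[b]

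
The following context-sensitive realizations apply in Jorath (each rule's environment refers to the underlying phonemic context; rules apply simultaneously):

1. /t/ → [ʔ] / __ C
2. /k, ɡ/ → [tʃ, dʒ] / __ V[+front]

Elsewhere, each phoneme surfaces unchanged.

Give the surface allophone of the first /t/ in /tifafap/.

[t]

/t/ — word-initial; rule 1 does not apply here → [t].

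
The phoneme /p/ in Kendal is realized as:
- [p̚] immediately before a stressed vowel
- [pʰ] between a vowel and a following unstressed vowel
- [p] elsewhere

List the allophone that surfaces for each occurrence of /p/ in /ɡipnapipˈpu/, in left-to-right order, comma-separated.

[p], [pʰ], [p], [p̚]

Occurrence 1 (position 3): no conditioning environment matches → elsewhere allophone [p].
Occurrence 2 (position 6): between a vowel and a following unstressed vowel → [pʰ].
Occurrence 3 (position 8): no conditioning environment matches → elsewhere allophone [p].
Occurrence 4 (position 9): immediately before a stressed vowel → [p̚].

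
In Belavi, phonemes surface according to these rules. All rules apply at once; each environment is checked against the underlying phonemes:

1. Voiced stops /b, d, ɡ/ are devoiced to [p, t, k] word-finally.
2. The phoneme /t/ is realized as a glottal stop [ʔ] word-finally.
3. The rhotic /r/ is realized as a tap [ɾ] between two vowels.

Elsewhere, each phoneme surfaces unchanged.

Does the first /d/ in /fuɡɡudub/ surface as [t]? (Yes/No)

No

/d/ (between /u/ and /u/) is in the target of rule 1 but the environment (word-finally) is not met → [d].
The actual realization is [d], not [t].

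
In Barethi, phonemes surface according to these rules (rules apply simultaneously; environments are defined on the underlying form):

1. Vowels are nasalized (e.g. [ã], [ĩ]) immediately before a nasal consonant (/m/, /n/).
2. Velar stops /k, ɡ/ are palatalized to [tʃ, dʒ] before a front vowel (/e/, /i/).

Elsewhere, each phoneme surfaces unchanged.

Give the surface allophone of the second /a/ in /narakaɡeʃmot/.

[a]

/a/ — between /r/ and /k/; rule 1 does not apply here → [a].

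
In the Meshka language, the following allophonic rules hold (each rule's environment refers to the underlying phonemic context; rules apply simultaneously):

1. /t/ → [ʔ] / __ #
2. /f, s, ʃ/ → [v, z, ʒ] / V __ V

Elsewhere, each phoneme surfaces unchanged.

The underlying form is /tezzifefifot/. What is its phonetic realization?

[tezzivevivoʔ]

/t/ (word-initial): rule 1 targets it, but not word-finally → unchanged [t].
/e/ — not in any rule's target class → [e].
/z/ — not in any rule's target class → [z].
/z/ (between /z/ and /i/) is unaffected → [z].
/i/ (between /z/ and /f/) is unaffected → [i].
/f/ (between /i/ and /e/): between two vowels, so rule 2 applies → [v].
/e/ (between /f/ and /f/) is unaffected → [e].
Rule 2 applies to /f/ (between /e/ and /i/: between two vowels) → [v].
/i/ — not in any rule's target class → [i].
/f/ (between /i/ and /o/): between two vowels, so rule 2 applies → [v].
/o/ stays [o].
/t/ — word-final, word-finally — surfaces as [ʔ] (rule 1).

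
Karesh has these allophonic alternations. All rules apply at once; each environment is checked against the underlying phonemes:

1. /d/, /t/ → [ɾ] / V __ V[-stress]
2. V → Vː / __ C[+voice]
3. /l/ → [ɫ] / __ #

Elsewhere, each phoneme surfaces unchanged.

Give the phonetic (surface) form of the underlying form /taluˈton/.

/t/ (word-initial) fails the environment for rule 1, so it stays [t].
/a/ — between /t/ and /l/, before a voiced consonant — surfaces as [aː] (rule 2).
/l/ (between /a/ and /u/) fails the environment for rule 3, so it stays [l].
/u/ (between /l/ and /t/): rule 2 targets it, but not before a voiced consonant → unchanged [u].
/t/ (between /u/ and /o/): rule 1 targets it, but not between a vowel and a following unstressed vowel → unchanged [t].
/o/ (between /t/ and /n/) occurs before a voiced consonant → [oː] by rule 2.

[taːluˈtoːn]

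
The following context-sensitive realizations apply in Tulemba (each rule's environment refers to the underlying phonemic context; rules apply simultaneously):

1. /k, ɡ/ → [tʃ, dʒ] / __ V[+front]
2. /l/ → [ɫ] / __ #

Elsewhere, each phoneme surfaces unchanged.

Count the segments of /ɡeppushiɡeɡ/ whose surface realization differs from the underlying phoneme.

2

Segments that undergo a rule: /ɡ/ → [dʒ] (rule 1); /ɡ/ → [dʒ] (rule 1).
All other segments surface unchanged.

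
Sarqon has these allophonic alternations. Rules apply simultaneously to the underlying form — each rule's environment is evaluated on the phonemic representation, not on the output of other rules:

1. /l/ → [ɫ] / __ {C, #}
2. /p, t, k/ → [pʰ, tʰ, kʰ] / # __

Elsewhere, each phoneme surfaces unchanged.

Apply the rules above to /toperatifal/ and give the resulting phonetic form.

/t/ (word-initial): word-initially, so rule 2 applies → [tʰ].
/o/ (between /t/ and /p/): no rule targets it → [o].
/p/ (between /o/ and /e/) fails the environment for rule 2, so it stays [p].
/e/ (between /p/ and /r/): no rule targets it → [e].
/r/ (between /e/ and /a/): no rule targets it → [r].
/a/ — not in any rule's target class → [a].
/t/ — between /a/ and /i/; rule 2 does not apply here → [t].
/i/ — not in any rule's target class → [i].
/f/ stays [f].
/a/ stays [a].
/l/ (word-final): word-finally or immediately before a consonant, so rule 1 applies → [ɫ].

[tʰoperatifaɫ]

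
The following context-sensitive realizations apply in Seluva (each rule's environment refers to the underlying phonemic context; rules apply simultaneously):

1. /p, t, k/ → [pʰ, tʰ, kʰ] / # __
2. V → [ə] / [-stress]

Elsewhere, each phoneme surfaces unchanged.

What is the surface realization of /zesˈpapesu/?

[zəsˈpapəsə]

Rule 2 applies to /e/ (between /z/ and /s/: in an unstressed syllable) → [ə].
/p/ (between /s/ and /a/): rule 1 targets it, but not word-initially → unchanged [p].
/a/ (between /p/ and /p/) is in the target of rule 2 but the environment (in an unstressed syllable) is not met → [a].
/p/ (between /a/ and /e/) fails the environment for rule 1, so it stays [p].
/e/ meets the environment for rule 2 (in an unstressed syllable) → [ə].
/u/ — word-final, in an unstressed syllable — surfaces as [ə] (rule 2).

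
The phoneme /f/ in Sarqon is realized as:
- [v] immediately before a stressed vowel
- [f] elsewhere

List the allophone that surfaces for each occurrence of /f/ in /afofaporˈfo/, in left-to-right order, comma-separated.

Occurrence 1 (position 2): no conditioning environment matches → elsewhere allophone [f].
Occurrence 2 (position 4): no conditioning environment matches → elsewhere allophone [f].
Occurrence 3 (position 9): immediately before a stressed vowel → [v].

[f], [f], [v]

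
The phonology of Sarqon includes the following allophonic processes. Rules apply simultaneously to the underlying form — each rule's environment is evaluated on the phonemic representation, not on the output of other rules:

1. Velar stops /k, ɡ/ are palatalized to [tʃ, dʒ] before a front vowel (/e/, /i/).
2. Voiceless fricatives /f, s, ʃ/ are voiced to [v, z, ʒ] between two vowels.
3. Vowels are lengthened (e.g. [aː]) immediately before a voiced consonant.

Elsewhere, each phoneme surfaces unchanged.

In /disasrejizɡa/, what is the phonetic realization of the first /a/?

/a/ — between /s/ and /s/; rule 3 does not apply here → [a].

[a]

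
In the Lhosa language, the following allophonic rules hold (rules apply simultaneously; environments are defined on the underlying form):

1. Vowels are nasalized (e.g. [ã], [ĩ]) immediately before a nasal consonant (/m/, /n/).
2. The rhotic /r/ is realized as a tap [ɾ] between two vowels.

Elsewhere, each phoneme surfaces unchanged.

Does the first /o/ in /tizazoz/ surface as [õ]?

/o/ (between /z/ and /z/): rule 1 targets it, but not before a nasal consonant → unchanged [o].
The actual realization is [o], not [õ].

No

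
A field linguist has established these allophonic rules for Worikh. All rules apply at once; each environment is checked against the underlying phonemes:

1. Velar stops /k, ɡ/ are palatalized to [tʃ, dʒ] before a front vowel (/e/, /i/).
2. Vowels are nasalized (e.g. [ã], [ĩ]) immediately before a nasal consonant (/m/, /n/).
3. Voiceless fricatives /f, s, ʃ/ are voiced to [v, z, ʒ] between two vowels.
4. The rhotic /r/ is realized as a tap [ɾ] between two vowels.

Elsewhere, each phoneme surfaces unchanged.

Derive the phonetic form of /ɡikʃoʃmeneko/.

[dʒikʃoʃmẽneko]

Rule 1 applies to /ɡ/ (word-initial: before a front vowel) → [dʒ].
/i/ — between /ɡ/ and /k/; rule 2 does not apply here → [i].
/k/ — between /i/ and /ʃ/; rule 1 does not apply here → [k].
/ʃ/ (between /k/ and /o/): rule 3 targets it, but not between two vowels → unchanged [ʃ].
/o/ (between /ʃ/ and /ʃ/) is in the target of rule 2 but the environment (before a nasal consonant) is not met → [o].
/ʃ/ — between /o/ and /m/; rule 3 does not apply here → [ʃ].
/m/ stays [m].
/e/ — between /m/ and /n/, before a nasal consonant — surfaces as [ẽ] (rule 2).
/n/ (between /e/ and /e/) is unaffected → [n].
/e/ (between /n/ and /k/) is in the target of rule 2 but the environment (before a nasal consonant) is not met → [e].
/k/ (between /e/ and /o/): rule 1 targets it, but not before a front vowel → unchanged [k].
/o/ (word-final) fails the environment for rule 2, so it stays [o].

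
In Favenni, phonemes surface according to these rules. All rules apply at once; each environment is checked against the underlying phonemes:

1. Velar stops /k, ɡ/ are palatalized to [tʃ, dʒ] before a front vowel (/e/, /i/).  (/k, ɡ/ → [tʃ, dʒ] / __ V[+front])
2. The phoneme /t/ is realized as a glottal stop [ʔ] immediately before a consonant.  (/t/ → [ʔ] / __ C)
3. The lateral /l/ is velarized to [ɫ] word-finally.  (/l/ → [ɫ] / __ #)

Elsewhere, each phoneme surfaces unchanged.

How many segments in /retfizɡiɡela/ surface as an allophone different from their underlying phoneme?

3

Segments that undergo a rule: /t/ → [ʔ] (rule 2); /ɡ/ → [dʒ] (rule 1); /ɡ/ → [dʒ] (rule 1).
All other segments surface unchanged.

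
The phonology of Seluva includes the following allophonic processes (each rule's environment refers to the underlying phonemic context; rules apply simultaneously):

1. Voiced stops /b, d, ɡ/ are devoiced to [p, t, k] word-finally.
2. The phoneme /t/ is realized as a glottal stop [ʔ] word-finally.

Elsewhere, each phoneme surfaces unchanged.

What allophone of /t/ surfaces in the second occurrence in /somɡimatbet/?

[ʔ]

/t/ (word-final): word-finally, so rule 2 applies → [ʔ].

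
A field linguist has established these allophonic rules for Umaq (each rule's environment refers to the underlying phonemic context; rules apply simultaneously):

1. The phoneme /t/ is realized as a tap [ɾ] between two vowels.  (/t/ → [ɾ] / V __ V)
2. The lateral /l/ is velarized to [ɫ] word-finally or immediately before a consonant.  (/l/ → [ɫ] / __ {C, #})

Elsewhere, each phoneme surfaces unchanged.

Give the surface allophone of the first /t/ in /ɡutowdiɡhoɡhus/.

/t/ (between /u/ and /o/): between two vowels, so rule 1 applies → [ɾ].

[ɾ]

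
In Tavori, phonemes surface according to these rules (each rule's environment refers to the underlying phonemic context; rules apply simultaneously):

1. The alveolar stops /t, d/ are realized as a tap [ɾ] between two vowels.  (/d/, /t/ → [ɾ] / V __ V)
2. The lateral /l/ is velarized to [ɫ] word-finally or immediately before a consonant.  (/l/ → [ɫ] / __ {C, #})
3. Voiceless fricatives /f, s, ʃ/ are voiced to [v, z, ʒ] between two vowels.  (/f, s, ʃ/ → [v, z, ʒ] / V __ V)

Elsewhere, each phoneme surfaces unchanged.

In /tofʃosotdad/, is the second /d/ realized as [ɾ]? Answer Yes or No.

No

/d/ (word-final) fails the environment for rule 1, so it stays [d].
The actual realization is [d], not [ɾ].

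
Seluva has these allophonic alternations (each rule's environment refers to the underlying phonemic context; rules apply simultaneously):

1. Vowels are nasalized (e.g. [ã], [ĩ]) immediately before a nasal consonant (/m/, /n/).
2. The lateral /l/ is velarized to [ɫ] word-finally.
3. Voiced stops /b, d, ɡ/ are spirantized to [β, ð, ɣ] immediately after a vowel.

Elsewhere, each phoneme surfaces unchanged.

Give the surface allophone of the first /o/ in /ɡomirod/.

[õ]

Rule 1 applies to /o/ (between /ɡ/ and /m/: before a nasal consonant) → [õ].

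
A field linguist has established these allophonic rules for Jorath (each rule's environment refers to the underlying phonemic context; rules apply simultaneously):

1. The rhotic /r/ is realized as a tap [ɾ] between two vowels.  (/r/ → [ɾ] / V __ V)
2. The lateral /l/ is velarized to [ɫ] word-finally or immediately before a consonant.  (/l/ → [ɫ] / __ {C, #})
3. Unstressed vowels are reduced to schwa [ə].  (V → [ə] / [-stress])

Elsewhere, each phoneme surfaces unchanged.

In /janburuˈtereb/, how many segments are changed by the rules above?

6

Segments that undergo a rule: /a/ → [ə] (rule 3); /u/ → [ə] (rule 3); /r/ → [ɾ] (rule 1); /u/ → [ə] (rule 3); /r/ → [ɾ] (rule 1); /e/ → [ə] (rule 3).
All other segments surface unchanged.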